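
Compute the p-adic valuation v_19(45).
v_19(45) = 0

v_19(n) is the largest exponent k such that 19^k divides n. Factor out: 45 = 19^0 · 45. (Sign doesn't affect v_p.) So v_19(45) = 0.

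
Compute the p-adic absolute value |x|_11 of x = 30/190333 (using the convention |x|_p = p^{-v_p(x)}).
|30/190333|_11 = 14641

Step 1 — compute v_11(x) by factoring powers of 11 out of the numerator and denominator: v_11(30/190333) = -4. Step 2 — apply |x|_p = p^{-v_p(x)} = 11^{4} = 14641.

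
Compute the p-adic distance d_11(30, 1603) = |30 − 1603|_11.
d_11(30, 1603) = 1/121

Step 1 — x − y = 30 − 1603 = -1573. Step 2 — v_11(-1573) = 2 (factor: -1573 = −(11^2 · 13); the sign does not affect v_p). Step 3 — |x − y|_11 = 11^{-2} = 1/121.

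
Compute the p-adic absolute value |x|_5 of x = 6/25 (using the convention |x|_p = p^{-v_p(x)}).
|6/25|_5 = 25

Step 1 — compute v_5(x) by factoring powers of 5 out of the numerator and denominator: v_5(6/25) = -2. Step 2 — apply |x|_p = p^{-v_p(x)} = 5^{2} = 25.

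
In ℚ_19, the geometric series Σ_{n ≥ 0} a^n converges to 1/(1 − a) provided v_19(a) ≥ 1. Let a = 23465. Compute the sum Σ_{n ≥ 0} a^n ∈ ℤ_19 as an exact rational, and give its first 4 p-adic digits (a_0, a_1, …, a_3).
Σ a^n = 1/(1 − a) = -1/23464;  first 4 digits = (1, 0, 8, 3)

v_19(a) = 2 ≥ 1, so the series converges in ℤ_19 to 1/(1 − a) = 1/(1 − 23465) = -1/23464. Expand this rational in ℤ_19: compute digits iteratively via d_i = x_i mod 19, x_{i+1} = (x_i − d_i)/19. The first 4 digits are (1, 0, 8, 3).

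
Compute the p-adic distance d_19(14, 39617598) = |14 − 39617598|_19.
d_19(14, 39617598) = 1/2476099

Step 1 — x − y = 14 − 39617598 = -39617584. Step 2 — v_19(-39617584) = 5 (factor: -39617584 = −(19^5 · 16); the sign does not affect v_p). Step 3 — |x − y|_19 = 19^{-5} = 1/2476099.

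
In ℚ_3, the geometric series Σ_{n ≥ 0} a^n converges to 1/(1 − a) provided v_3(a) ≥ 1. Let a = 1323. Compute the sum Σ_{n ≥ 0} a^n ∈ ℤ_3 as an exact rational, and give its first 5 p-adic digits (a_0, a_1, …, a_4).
Σ a^n = 1/(1 − a) = -1/1322;  first 5 digits = (1, 0, 0, 1, 1)

v_3(a) = 3 ≥ 1, so the series converges in ℤ_3 to 1/(1 − a) = 1/(1 − 1323) = -1/1322. Expand this rational in ℤ_3: compute digits iteratively via d_i = x_i mod 3, x_{i+1} = (x_i − d_i)/3. The first 5 digits are (1, 0, 0, 1, 1).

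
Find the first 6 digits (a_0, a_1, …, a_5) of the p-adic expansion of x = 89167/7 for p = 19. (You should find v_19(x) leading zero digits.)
(a_0, …, a_5) = (0, 0, 0, 10, 5, 16)

v_19(89167/7) = 3, so a_0 = ... = a_2 = 0. Factor out: x = 19^3 · u with u = 13/7 a unit in ℤ_19. Expand u iteratively via a_{v+i} = u_i mod 19, u_{i+1} = (u_i − a_{v+i})/19:
  u_0 = 13/7;  a_3 = 10;  u_1 = (u_0 − 10)/19 = -3/7
  u_1 = -3/7;  a_4 = 5;  u_2 = (u_1 − 5)/19 = -2/7
  u_2 = -2/7;  a_5 = 16;  u_3 = (u_2 − 16)/19 = -6/7
Digits: (0, 0, 0, 10, 5, 16).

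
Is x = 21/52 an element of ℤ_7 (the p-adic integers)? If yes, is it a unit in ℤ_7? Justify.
x ∈ ℤ_7 but not a unit; v_7(x) = 1 > 0

ℤ_7 = {x ∈ ℚ_7 : v_7(x) ≥ 0} and ℤ_7^× = {x ∈ ℤ_7 : v_7(x) = 0}. Here v_7(21/52) = v_7(num) − v_7(den) = 1; compare against these criteria.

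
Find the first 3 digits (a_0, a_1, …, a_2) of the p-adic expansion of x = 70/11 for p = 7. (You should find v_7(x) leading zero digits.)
(a_0, …, a_2) = (0, 6, 5)

v_7(70/11) = 1, so a_0 = ... = a_0 = 0. Factor out: x = 7^1 · u with u = 10/11 a unit in ℤ_7. Expand u iteratively via a_{v+i} = u_i mod 7, u_{i+1} = (u_i − a_{v+i})/7:
  u_0 = 10/11;  a_1 = 6;  u_1 = (u_0 − 6)/7 = -8/11
  u_1 = -8/11;  a_2 = 5;  u_2 = (u_1 − 5)/7 = -9/11
Digits: (0, 6, 5).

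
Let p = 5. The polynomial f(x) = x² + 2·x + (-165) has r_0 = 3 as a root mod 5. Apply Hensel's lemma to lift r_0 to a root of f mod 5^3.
r_2 = 53 (mod 125)

Hensel: r_{i+1} = r_i − f(r_i)·(f′(r_i))^{-1} mod 5^{i+2}, f′(x) = 2x + 2. Iterate:
  r_0 = 3 (mod 5)
  r_1 = 3 (mod 25)
  r_2 = 53 (mod 125)
Final: r = 53 satisfies f(r) ≡ 0 mod 5^3.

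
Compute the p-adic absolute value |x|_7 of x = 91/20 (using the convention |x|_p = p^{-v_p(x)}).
|91/20|_7 = 1/7

Step 1 — compute v_7(x) by factoring powers of 7 out of the numerator and denominator: v_7(91/20) = 1. Step 2 — apply |x|_p = p^{-v_p(x)} = 7^{-1} = 1/7.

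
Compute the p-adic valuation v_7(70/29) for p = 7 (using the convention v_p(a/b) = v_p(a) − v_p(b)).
v_7(70/29) = 1

Factor powers of 7 from the numerator and denominator of the reduced fraction: 70 = 7^1 · 10 and 29 = 7^0 · 29. Apply v_p(a/b) = v_p(a) − v_p(b): v_7(70/29) = 1 − 0 = 1.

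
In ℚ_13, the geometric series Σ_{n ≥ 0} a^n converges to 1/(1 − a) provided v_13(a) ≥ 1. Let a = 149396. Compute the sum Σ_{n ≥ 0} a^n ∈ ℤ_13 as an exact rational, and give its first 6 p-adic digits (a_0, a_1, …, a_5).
Σ a^n = 1/(1 − a) = -1/149395;  first 6 digits = (1, 0, 0, 3, 5, 0)

v_13(a) = 3 ≥ 1, so the series converges in ℤ_13 to 1/(1 − a) = 1/(1 − 149396) = -1/149395. Expand this rational in ℤ_13: compute digits iteratively via d_i = x_i mod 13, x_{i+1} = (x_i − d_i)/13. The first 6 digits are (1, 0, 0, 3, 5, 0).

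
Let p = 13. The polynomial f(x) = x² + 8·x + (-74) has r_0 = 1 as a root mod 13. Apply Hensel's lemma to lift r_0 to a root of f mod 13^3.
r_2 = 937 (mod 2197)

Hensel: r_{i+1} = r_i − f(r_i)·(f′(r_i))^{-1} mod 13^{i+2}, f′(x) = 2x + 8. Iterate:
  r_0 = 1 (mod 13)
  r_1 = 92 (mod 169)
  r_2 = 937 (mod 2197)
Final: r = 937 satisfies f(r) ≡ 0 mod 13^3.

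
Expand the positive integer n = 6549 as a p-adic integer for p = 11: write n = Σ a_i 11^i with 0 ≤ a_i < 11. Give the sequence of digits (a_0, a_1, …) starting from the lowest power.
(a_0, a_1, …) = (4, 1, 10, 4)

Repeated division by 11 gives the digits low-to-high: 6549 = 4 + 1·11^1 + 10·11^2 + 4·11^3. Digit sequence: (4, 1, 10, 4).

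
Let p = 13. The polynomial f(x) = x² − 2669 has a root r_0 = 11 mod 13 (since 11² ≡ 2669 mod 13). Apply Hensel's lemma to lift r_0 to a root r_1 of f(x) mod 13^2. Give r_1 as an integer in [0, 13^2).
r_1 = 50 (mod 169)

Hensel's recurrence: r_{i+1} = r_i − f(r_i)·(f′(r_i))^{-1} mod 13^{i+2}, with f′(x) = 2x. Iterate:
  r_0 = 11 (mod 13)
  r_1 = 50 (mod 169)
Final: r_1 = 50, and one checks f(r_1) ≡ 0 mod 13^2.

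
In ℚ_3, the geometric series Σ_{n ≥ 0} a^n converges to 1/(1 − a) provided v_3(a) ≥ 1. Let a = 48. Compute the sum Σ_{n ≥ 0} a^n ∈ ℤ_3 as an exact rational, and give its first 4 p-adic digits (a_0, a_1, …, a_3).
Σ a^n = 1/(1 − a) = -1/47;  first 4 digits = (1, 1, 0, 1)

v_3(a) = 1 ≥ 1, so the series converges in ℤ_3 to 1/(1 − a) = 1/(1 − 48) = -1/47. Expand this rational in ℤ_3: compute digits iteratively via d_i = x_i mod 3, x_{i+1} = (x_i − d_i)/3. The first 4 digits are (1, 1, 0, 1).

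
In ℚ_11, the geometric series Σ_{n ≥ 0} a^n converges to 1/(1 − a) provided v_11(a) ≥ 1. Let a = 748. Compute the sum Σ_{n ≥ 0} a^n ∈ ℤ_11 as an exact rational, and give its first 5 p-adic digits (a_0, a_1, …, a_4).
Σ a^n = 1/(1 − a) = -1/747;  first 5 digits = (1, 2, 10, 10, 5)

v_11(a) = 1 ≥ 1, so the series converges in ℤ_11 to 1/(1 − a) = 1/(1 − 748) = -1/747. Expand this rational in ℤ_11: compute digits iteratively via d_i = x_i mod 11, x_{i+1} = (x_i − d_i)/11. The first 5 digits are (1, 2, 10, 10, 5).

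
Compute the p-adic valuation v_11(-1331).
v_11(-1331) = 3

v_11(n) is the largest exponent k such that 11^k divides n. Factor out: -1331 = -11^3 · 1. (Sign doesn't affect v_p.) So v_11(-1331) = 3.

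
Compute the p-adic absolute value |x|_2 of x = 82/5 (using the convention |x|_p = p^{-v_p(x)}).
|82/5|_2 = 1/2

Step 1 — compute v_2(x) by factoring powers of 2 out of the numerator and denominator: v_2(82/5) = 1. Step 2 — apply |x|_p = p^{-v_p(x)} = 2^{-1} = 1/2.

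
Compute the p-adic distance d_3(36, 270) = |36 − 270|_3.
d_3(36, 270) = 1/9

Step 1 — x − y = 36 − 270 = -234. Step 2 — v_3(-234) = 2 (factor: -234 = −(3^2 · 26); the sign does not affect v_p). Step 3 — |x − y|_3 = 3^{-2} = 1/9.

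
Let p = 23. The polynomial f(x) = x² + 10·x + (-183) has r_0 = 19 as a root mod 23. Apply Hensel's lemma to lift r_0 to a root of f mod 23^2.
r_1 = 364 (mod 529)

Hensel: r_{i+1} = r_i − f(r_i)·(f′(r_i))^{-1} mod 23^{i+2}, f′(x) = 2x + 10. Iterate:
  r_0 = 19 (mod 23)
  r_1 = 364 (mod 529)
Final: r = 364 satisfies f(r) ≡ 0 mod 23^2.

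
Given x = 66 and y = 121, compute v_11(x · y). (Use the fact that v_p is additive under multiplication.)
v_11(7986) = 3

v_p(x) = 1 (factor: 66 = 11^1 · 6); v_p(y) = 2 (factor: 121 = 11^2 · 1). Additivity: v_p(xy) = v_p(x) + v_p(y) = 1 + 2 = 3. (Direct check: xy = 7986 = 11^3 · (6).)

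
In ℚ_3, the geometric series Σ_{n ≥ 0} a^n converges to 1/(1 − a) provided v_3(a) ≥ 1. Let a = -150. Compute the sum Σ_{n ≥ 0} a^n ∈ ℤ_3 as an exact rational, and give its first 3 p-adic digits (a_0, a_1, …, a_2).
Σ a^n = 1/(1 − a) = 1/151;  first 3 digits = (1, 1, 2)

v_3(a) = 1 ≥ 1, so the series converges in ℤ_3 to 1/(1 − a) = 1/(1 − (-150)) = 1/151. Expand this rational in ℤ_3: compute digits iteratively via d_i = x_i mod 3, x_{i+1} = (x_i − d_i)/3. The first 3 digits are (1, 1, 2).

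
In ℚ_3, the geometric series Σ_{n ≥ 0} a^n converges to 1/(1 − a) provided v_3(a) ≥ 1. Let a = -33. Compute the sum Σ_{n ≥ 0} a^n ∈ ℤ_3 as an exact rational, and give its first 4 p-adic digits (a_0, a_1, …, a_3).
Σ a^n = 1/(1 − a) = 1/34;  first 4 digits = (1, 1, 0, 1)

v_3(a) = 1 ≥ 1, so the series converges in ℤ_3 to 1/(1 − a) = 1/(1 − (-33)) = 1/34. Expand this rational in ℤ_3: compute digits iteratively via d_i = x_i mod 3, x_{i+1} = (x_i − d_i)/3. The first 4 digits are (1, 1, 0, 1).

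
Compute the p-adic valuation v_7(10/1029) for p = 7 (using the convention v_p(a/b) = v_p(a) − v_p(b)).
v_7(10/1029) = -3

Factor powers of 7 from the numerator and denominator of the reduced fraction: 10 = 7^0 · 10 and 1029 = 7^3 · 3. Apply v_p(a/b) = v_p(a) − v_p(b): v_7(10/1029) = 0 − 3 = -3.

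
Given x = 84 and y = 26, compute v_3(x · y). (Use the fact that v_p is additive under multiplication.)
v_3(2184) = 1

v_p(x) = 1 (factor: 84 = 3^1 · 28); v_p(y) = 0 (factor: 26 = 3^0 · 26). Additivity: v_p(xy) = v_p(x) + v_p(y) = 1 + 0 = 1. (Direct check: xy = 2184 = 3^1 · (728).)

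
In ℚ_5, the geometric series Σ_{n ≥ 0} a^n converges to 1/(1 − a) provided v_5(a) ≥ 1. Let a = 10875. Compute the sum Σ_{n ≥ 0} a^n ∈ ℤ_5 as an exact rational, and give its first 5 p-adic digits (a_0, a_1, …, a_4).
Σ a^n = 1/(1 − a) = -1/10874;  first 5 digits = (1, 0, 0, 2, 2)

v_5(a) = 3 ≥ 1, so the series converges in ℤ_5 to 1/(1 − a) = 1/(1 − 10875) = -1/10874. Expand this rational in ℤ_5: compute digits iteratively via d_i = x_i mod 5, x_{i+1} = (x_i − d_i)/5. The first 5 digits are (1, 0, 0, 2, 2).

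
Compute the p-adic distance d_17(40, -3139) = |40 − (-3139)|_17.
d_17(40, -3139) = 1/289

Step 1 — x − y = 40 − (-3139) = 3179. Step 2 — v_17(3179) = 2 (factor: 3179 = (17^2 · 11); the sign does not affect v_p). Step 3 — |x − y|_17 = 17^{-2} = 1/289.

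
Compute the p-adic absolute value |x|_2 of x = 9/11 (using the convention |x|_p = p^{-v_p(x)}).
|9/11|_2 = 1

Step 1 — compute v_2(x) by factoring powers of 2 out of the numerator and denominator: v_2(9/11) = 0. Step 2 — apply |x|_p = p^{-v_p(x)} = 2^{0} = 1.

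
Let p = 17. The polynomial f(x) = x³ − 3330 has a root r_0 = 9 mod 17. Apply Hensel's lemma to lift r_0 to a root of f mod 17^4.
r_3 = 52607 (mod 83521)

Hensel: r_{i+1} = r_i − f(r_i)/f′(r_i) mod 17^{i+2}, where f′(x) = 3x². Iterate:
  r_0 = 9 (mod 17)
  r_1 = 9 (mod 289)
  r_2 = 3477 (mod 4913)
  r_3 = 52607 (mod 83521)
Final: r = 52607 with f(r) ≡ 0 mod 17^4.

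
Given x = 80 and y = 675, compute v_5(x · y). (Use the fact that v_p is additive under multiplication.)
v_5(54000) = 3

v_p(x) = 1 (factor: 80 = 5^1 · 16); v_p(y) = 2 (factor: 675 = 5^2 · 27). Additivity: v_p(xy) = v_p(x) + v_p(y) = 1 + 2 = 3. (Direct check: xy = 54000 = 5^3 · (432).)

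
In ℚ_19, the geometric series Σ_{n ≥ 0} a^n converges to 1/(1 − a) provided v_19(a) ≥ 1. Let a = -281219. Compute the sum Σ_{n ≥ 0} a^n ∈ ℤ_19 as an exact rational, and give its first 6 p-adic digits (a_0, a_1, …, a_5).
Σ a^n = 1/(1 − a) = 1/281220;  first 6 digits = (1, 0, 0, 16, 16, 18)

v_19(a) = 3 ≥ 1, so the series converges in ℤ_19 to 1/(1 − a) = 1/(1 − (-281219)) = 1/281220. Expand this rational in ℤ_19: compute digits iteratively via d_i = x_i mod 19, x_{i+1} = (x_i − d_i)/19. The first 6 digits are (1, 0, 0, 16, 16, 18).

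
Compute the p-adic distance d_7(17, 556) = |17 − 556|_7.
d_7(17, 556) = 1/49

Step 1 — x − y = 17 − 556 = -539. Step 2 — v_7(-539) = 2 (factor: -539 = −(7^2 · 11); the sign does not affect v_p). Step 3 — |x − y|_7 = 7^{-2} = 1/49.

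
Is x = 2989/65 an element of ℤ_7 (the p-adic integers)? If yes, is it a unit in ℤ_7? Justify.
x ∈ ℤ_7 but not a unit; v_7(x) = 2 > 0

ℤ_7 = {x ∈ ℚ_7 : v_7(x) ≥ 0} and ℤ_7^× = {x ∈ ℤ_7 : v_7(x) = 0}. Here v_7(2989/65) = v_7(num) − v_7(den) = 2; compare against these criteria.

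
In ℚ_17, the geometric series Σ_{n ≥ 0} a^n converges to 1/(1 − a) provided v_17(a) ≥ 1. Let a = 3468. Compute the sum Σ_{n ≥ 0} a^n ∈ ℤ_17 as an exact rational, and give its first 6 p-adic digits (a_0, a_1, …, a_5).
Σ a^n = 1/(1 − a) = -1/3467;  first 6 digits = (1, 0, 12, 0, 8, 8)

v_17(a) = 2 ≥ 1, so the series converges in ℤ_17 to 1/(1 − a) = 1/(1 − 3468) = -1/3467. Expand this rational in ℤ_17: compute digits iteratively via d_i = x_i mod 17, x_{i+1} = (x_i − d_i)/17. The first 6 digits are (1, 0, 12, 0, 8, 8).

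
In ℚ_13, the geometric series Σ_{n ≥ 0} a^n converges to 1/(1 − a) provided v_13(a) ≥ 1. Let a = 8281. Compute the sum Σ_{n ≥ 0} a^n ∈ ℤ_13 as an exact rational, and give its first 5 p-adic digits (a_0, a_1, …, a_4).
Σ a^n = 1/(1 − a) = -1/8280;  first 5 digits = (1, 0, 10, 3, 9)

v_13(a) = 2 ≥ 1, so the series converges in ℤ_13 to 1/(1 − a) = 1/(1 − 8281) = -1/8280. Expand this rational in ℤ_13: compute digits iteratively via d_i = x_i mod 13, x_{i+1} = (x_i − d_i)/13. The first 5 digits are (1, 0, 10, 3, 9).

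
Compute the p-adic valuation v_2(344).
v_2(344) = 3

v_2(n) is the largest exponent k such that 2^k divides n. Factor out: 344 = 2^3 · 43. (Sign doesn't affect v_p.) So v_2(344) = 3.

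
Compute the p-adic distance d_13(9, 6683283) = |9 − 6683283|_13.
d_13(9, 6683283) = 1/371293

Step 1 — x − y = 9 − 6683283 = -6683274. Step 2 — v_13(-6683274) = 5 (factor: -6683274 = −(13^5 · 18); the sign does not affect v_p). Step 3 — |x − y|_13 = 13^{-5} = 1/371293.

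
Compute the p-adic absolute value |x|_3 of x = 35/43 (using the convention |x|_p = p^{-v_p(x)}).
|35/43|_3 = 1

Step 1 — compute v_3(x) by factoring powers of 3 out of the numerator and denominator: v_3(35/43) = 0. Step 2 — apply |x|_p = p^{-v_p(x)} = 3^{0} = 1.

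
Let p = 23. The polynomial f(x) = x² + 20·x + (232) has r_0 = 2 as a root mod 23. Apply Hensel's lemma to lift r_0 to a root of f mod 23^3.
r_2 = 2900 (mod 12167)

Hensel: r_{i+1} = r_i − f(r_i)·(f′(r_i))^{-1} mod 23^{i+2}, f′(x) = 2x + 20. Iterate:
  r_0 = 2 (mod 23)
  r_1 = 255 (mod 529)
  r_2 = 2900 (mod 12167)
Final: r = 2900 satisfies f(r) ≡ 0 mod 23^3.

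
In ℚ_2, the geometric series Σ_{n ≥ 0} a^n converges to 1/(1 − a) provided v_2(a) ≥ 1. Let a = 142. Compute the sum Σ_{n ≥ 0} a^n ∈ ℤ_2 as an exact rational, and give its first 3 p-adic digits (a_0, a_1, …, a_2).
Σ a^n = 1/(1 − a) = -1/141;  first 3 digits = (1, 1, 0)

v_2(a) = 1 ≥ 1, so the series converges in ℤ_2 to 1/(1 − a) = 1/(1 − 142) = -1/141. Expand this rational in ℤ_2: compute digits iteratively via d_i = x_i mod 2, x_{i+1} = (x_i − d_i)/2. The first 3 digits are (1, 1, 0).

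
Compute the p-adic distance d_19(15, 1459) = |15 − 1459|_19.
d_19(15, 1459) = 1/361

Step 1 — x − y = 15 − 1459 = -1444. Step 2 — v_19(-1444) = 2 (factor: -1444 = −(19^2 · 4); the sign does not affect v_p). Step 3 — |x − y|_19 = 19^{-2} = 1/361.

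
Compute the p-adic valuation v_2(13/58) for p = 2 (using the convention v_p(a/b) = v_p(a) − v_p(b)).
v_2(13/58) = -1

Factor powers of 2 from the numerator and denominator of the reduced fraction: 13 = 2^0 · 13 and 58 = 2^1 · 29. Apply v_p(a/b) = v_p(a) − v_p(b): v_2(13/58) = 0 − 1 = -1.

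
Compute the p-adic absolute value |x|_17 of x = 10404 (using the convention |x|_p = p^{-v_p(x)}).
|10404|_17 = 1/289

Step 1 — compute v_17(x) by factoring powers of 17 out of the numerator and denominator: v_17(10404) = 2. Step 2 — apply |x|_p = p^{-v_p(x)} = 17^{-2} = 1/289.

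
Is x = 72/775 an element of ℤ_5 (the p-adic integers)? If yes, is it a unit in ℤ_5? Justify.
x ∉ ℤ_5 (v_5(x) = -2 < 0)

ℤ_5 = {x ∈ ℚ_5 : v_5(x) ≥ 0} and ℤ_5^× = {x ∈ ℤ_5 : v_5(x) = 0}. Here v_5(72/775) = v_5(num) − v_5(den) = -2; compare against these criteria.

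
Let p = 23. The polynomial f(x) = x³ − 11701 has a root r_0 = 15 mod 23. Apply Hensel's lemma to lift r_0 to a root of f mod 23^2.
r_1 = 130 (mod 529)

Hensel: r_{i+1} = r_i − f(r_i)/f′(r_i) mod 23^{i+2}, where f′(x) = 3x². Iterate:
  r_0 = 15 (mod 23)
  r_1 = 130 (mod 529)
Final: r = 130 with f(r) ≡ 0 mod 23^2.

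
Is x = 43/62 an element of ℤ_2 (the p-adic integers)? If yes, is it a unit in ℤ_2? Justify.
x ∉ ℤ_2 (v_2(x) = -1 < 0)

ℤ_2 = {x ∈ ℚ_2 : v_2(x) ≥ 0} and ℤ_2^× = {x ∈ ℤ_2 : v_2(x) = 0}. Here v_2(43/62) = v_2(num) − v_2(den) = -1; compare against these criteria.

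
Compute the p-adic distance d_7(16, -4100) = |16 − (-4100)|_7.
d_7(16, -4100) = 1/343

Step 1 — x − y = 16 − (-4100) = 4116. Step 2 — v_7(4116) = 3 (factor: 4116 = (7^3 · 12); the sign does not affect v_p). Step 3 — |x − y|_7 = 7^{-3} = 1/343.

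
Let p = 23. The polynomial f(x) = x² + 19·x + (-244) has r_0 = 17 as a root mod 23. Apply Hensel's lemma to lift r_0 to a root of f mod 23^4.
r_3 = 197886 (mod 279841)

Hensel: r_{i+1} = r_i − f(r_i)·(f′(r_i))^{-1} mod 23^{i+2}, f′(x) = 2x + 19. Iterate:
  r_0 = 17 (mod 23)
  r_1 = 40 (mod 529)
  r_2 = 3214 (mod 12167)
  r_3 = 197886 (mod 279841)
Final: r = 197886 satisfies f(r) ≡ 0 mod 23^4.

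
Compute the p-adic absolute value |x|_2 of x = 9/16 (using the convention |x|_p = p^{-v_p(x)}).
|9/16|_2 = 16

Step 1 — compute v_2(x) by factoring powers of 2 out of the numerator and denominator: v_2(9/16) = -4. Step 2 — apply |x|_p = p^{-v_p(x)} = 2^{4} = 16.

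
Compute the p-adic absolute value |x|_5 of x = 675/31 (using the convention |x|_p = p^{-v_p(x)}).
|675/31|_5 = 1/25

Step 1 — compute v_5(x) by factoring powers of 5 out of the numerator and denominator: v_5(675/31) = 2. Step 2 — apply |x|_p = p^{-v_p(x)} = 5^{-2} = 1/25.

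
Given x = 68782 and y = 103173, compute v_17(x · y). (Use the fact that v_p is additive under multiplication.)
v_17(7096445286) = 6

v_p(x) = 3 (factor: 68782 = 17^3 · 14); v_p(y) = 3 (factor: 103173 = 17^3 · 21). Additivity: v_p(xy) = v_p(x) + v_p(y) = 3 + 3 = 6. (Direct check: xy = 7096445286 = 17^6 · (294).)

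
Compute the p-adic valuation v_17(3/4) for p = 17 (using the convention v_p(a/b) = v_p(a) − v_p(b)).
v_17(3/4) = 0

Factor powers of 17 from the numerator and denominator of the reduced fraction: 3 = 17^0 · 3 and 4 = 17^0 · 4. Apply v_p(a/b) = v_p(a) − v_p(b): v_17(3/4) = 0 − 0 = 0.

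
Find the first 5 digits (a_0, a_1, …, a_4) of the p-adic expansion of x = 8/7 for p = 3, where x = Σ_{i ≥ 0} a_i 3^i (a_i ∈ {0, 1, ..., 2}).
(a_0, …, a_4) = (2, 1, 0, 2, 1)

v_3(8/7) = 0 (numerator and denominator both coprime to 3), so x ∈ ℤ_3^×. Compute digits iteratively via a_i = x_i mod 3, x_{i+1} = (x_i − a_i)/3, with x_0 = x:
  x_0 = 8/7;  a_0 = 2;  x_1 = (x_0 − 2)/3 = -2/7
  x_1 = -2/7;  a_1 = 1;  x_2 = (x_1 − 1)/3 = -3/7
  x_2 = -3/7;  a_2 = 0;  x_3 = (x_2 − 0)/3 = -1/7
  x_3 = -1/7;  a_3 = 2;  x_4 = (x_3 − 2)/3 = -5/7
  x_4 = -5/7;  a_4 = 1;  x_5 = (x_4 − 1)/3 = -4/7
Digits: (2, 1, 0, 2, 1).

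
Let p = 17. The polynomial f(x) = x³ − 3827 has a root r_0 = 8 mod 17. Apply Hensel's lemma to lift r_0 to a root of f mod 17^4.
r_3 = 51246 (mod 83521)

Hensel: r_{i+1} = r_i − f(r_i)/f′(r_i) mod 17^{i+2}, where f′(x) = 3x². Iterate:
  r_0 = 8 (mod 17)
  r_1 = 93 (mod 289)
  r_2 = 2116 (mod 4913)
  r_3 = 51246 (mod 83521)
Final: r = 51246 with f(r) ≡ 0 mod 17^4.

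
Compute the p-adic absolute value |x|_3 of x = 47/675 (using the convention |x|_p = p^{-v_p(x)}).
|47/675|_3 = 27

Step 1 — compute v_3(x) by factoring powers of 3 out of the numerator and denominator: v_3(47/675) = -3. Step 2 — apply |x|_p = p^{-v_p(x)} = 3^{3} = 27.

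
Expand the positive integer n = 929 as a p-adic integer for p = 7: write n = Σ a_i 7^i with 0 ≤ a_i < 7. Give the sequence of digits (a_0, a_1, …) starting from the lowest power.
(a_0, a_1, …) = (5, 6, 4, 2)

Repeated division by 7 gives the digits low-to-high: 929 = 5 + 6·7^1 + 4·7^2 + 2·7^3. Digit sequence: (5, 6, 4, 2).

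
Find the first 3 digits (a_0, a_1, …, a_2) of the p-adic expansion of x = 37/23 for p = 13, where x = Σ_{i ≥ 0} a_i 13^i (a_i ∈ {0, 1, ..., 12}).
(a_0, …, a_2) = (5, 2, 10)

v_13(37/23) = 0 (numerator and denominator both coprime to 13), so x ∈ ℤ_13^×. Compute digits iteratively via a_i = x_i mod 13, x_{i+1} = (x_i − a_i)/13, with x_0 = x:
  x_0 = 37/23;  a_0 = 5;  x_1 = (x_0 − 5)/13 = -6/23
  x_1 = -6/23;  a_1 = 2;  x_2 = (x_1 − 2)/13 = -4/23
  x_2 = -4/23;  a_2 = 10;  x_3 = (x_2 − 10)/13 = -18/23
Digits: (5, 2, 10).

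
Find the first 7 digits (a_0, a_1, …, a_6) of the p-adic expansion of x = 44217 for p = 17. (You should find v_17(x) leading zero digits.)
(a_0, …, a_6) = (0, 0, 0, 9, 0, 0, 0)

v_17(44217) = 3, so a_0 = ... = a_2 = 0. Factor out: x = 17^3 · u with u = 9 a unit in ℤ_17. Expand u iteratively via a_{v+i} = u_i mod 17, u_{i+1} = (u_i − a_{v+i})/17:
  u_0 = 9;  a_3 = 9;  u_1 = (u_0 − 9)/17 = 0
  u_1 = 0;  a_4 = 0;  u_2 = (u_1 − 0)/17 = 0
  u_2 = 0;  a_5 = 0;  u_3 = (u_2 − 0)/17 = 0
  u_3 = 0;  a_6 = 0;  u_4 = (u_3 − 0)/17 = 0
Digits: (0, 0, 0, 9, 0, 0, 0).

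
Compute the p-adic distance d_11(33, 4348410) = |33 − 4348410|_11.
d_11(33, 4348410) = 1/161051

Step 1 — x − y = 33 − 4348410 = -4348377. Step 2 — v_11(-4348377) = 5 (factor: -4348377 = −(11^5 · 27); the sign does not affect v_p). Step 3 — |x − y|_11 = 11^{-5} = 1/161051.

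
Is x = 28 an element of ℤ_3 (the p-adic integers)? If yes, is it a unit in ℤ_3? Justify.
x ∈ ℤ_3^× (unit); v_3(x) = 0

ℤ_3 = {x ∈ ℚ_3 : v_3(x) ≥ 0} and ℤ_3^× = {x ∈ ℤ_3 : v_3(x) = 0}. Here v_3(28) = v_3(num) − v_3(den) = 0; compare against these criteria.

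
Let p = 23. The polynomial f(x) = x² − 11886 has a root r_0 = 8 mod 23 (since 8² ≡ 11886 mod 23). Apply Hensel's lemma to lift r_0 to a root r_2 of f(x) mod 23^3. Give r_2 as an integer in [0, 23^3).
r_2 = 6632 (mod 12167)

Hensel's recurrence: r_{i+1} = r_i − f(r_i)·(f′(r_i))^{-1} mod 23^{i+2}, with f′(x) = 2x. Iterate:
  r_0 = 8 (mod 23)
  r_1 = 284 (mod 529)
  r_2 = 6632 (mod 12167)
Final: r_2 = 6632, and one checks f(r_2) ≡ 0 mod 23^3.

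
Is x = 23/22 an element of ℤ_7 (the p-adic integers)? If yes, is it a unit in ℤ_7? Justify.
x ∈ ℤ_7^× (unit); v_7(x) = 0

ℤ_7 = {x ∈ ℚ_7 : v_7(x) ≥ 0} and ℤ_7^× = {x ∈ ℤ_7 : v_7(x) = 0}. Here v_7(23/22) = v_7(num) − v_7(den) = 0; compare against these criteria.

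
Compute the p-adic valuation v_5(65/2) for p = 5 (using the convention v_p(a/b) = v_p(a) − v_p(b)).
v_5(65/2) = 1

Factor powers of 5 from the numerator and denominator of the reduced fraction: 65 = 5^1 · 13 and 2 = 5^0 · 2. Apply v_p(a/b) = v_p(a) − v_p(b): v_5(65/2) = 1 − 0 = 1.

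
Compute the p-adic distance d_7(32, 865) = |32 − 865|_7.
d_7(32, 865) = 1/49

Step 1 — x − y = 32 − 865 = -833. Step 2 — v_7(-833) = 2 (factor: -833 = −(7^2 · 17); the sign does not affect v_p). Step 3 — |x − y|_7 = 7^{-2} = 1/49.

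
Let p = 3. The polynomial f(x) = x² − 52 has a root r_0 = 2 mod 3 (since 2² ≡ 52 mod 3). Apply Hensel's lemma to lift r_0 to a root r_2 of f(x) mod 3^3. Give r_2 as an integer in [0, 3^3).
r_2 = 5 (mod 27)

Hensel's recurrence: r_{i+1} = r_i − f(r_i)·(f′(r_i))^{-1} mod 3^{i+2}, with f′(x) = 2x. Iterate:
  r_0 = 2 (mod 3)
  r_1 = 5 (mod 9)
  r_2 = 5 (mod 27)
Final: r_2 = 5, and one checks f(r_2) ≡ 0 mod 3^3.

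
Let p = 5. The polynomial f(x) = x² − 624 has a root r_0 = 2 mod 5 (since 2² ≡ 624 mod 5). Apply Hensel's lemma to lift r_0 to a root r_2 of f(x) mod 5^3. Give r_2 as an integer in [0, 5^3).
r_2 = 57 (mod 125)

Hensel's recurrence: r_{i+1} = r_i − f(r_i)·(f′(r_i))^{-1} mod 5^{i+2}, with f′(x) = 2x. Iterate:
  r_0 = 2 (mod 5)
  r_1 = 7 (mod 25)
  r_2 = 57 (mod 125)
Final: r_2 = 57, and one checks f(r_2) ≡ 0 mod 5^3.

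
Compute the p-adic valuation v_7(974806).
v_7(974806) = 5

v_7(n) is the largest exponent k such that 7^k divides n. Factor out: 974806 = 7^5 · 58. (Sign doesn't affect v_p.) So v_7(974806) = 5.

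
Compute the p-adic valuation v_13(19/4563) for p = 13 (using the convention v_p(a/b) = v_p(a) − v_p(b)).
v_13(19/4563) = -2

Factor powers of 13 from the numerator and denominator of the reduced fraction: 19 = 13^0 · 19 and 4563 = 13^2 · 27. Apply v_p(a/b) = v_p(a) − v_p(b): v_13(19/4563) = 0 − 2 = -2.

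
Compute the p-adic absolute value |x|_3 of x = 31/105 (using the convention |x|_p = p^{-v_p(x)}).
|31/105|_3 = 3

Step 1 — compute v_3(x) by factoring powers of 3 out of the numerator and denominator: v_3(31/105) = -1. Step 2 — apply |x|_p = p^{-v_p(x)} = 3^{1} = 3.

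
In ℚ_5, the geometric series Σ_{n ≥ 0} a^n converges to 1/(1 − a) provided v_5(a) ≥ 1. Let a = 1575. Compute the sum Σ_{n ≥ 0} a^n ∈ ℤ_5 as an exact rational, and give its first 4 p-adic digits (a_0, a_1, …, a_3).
Σ a^n = 1/(1 − a) = -1/1574;  first 4 digits = (1, 0, 3, 2)

v_5(a) = 2 ≥ 1, so the series converges in ℤ_5 to 1/(1 − a) = 1/(1 − 1575) = -1/1574. Expand this rational in ℤ_5: compute digits iteratively via d_i = x_i mod 5, x_{i+1} = (x_i − d_i)/5. The first 4 digits are (1, 0, 3, 2).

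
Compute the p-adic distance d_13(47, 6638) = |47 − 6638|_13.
d_13(47, 6638) = 1/2197

Step 1 — x − y = 47 − 6638 = -6591. Step 2 — v_13(-6591) = 3 (factor: -6591 = −(13^3 · 3); the sign does not affect v_p). Step 3 — |x − y|_13 = 13^{-3} = 1/2197.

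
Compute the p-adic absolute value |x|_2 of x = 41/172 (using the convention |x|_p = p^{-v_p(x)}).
|41/172|_2 = 4

Step 1 — compute v_2(x) by factoring powers of 2 out of the numerator and denominator: v_2(41/172) = -2. Step 2 — apply |x|_p = p^{-v_p(x)} = 2^{2} = 4.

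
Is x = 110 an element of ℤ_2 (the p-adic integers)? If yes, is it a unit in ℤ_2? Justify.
x ∈ ℤ_2 but not a unit; v_2(x) = 1 > 0

ℤ_2 = {x ∈ ℚ_2 : v_2(x) ≥ 0} and ℤ_2^× = {x ∈ ℤ_2 : v_2(x) = 0}. Here v_2(110) = v_2(num) − v_2(den) = 1; compare against these criteria.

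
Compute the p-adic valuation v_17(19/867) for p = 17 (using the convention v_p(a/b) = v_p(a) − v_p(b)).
v_17(19/867) = -2

Factor powers of 17 from the numerator and denominator of the reduced fraction: 19 = 17^0 · 19 and 867 = 17^2 · 3. Apply v_p(a/b) = v_p(a) − v_p(b): v_17(19/867) = 0 − 2 = -2.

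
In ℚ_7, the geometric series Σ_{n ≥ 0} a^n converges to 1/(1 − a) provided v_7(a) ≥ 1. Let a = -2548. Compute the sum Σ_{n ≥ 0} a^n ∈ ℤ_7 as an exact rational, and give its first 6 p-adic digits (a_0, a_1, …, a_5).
Σ a^n = 1/(1 − a) = 1/2549;  first 6 digits = (1, 0, 4, 6, 0, 1)

v_7(a) = 2 ≥ 1, so the series converges in ℤ_7 to 1/(1 − a) = 1/(1 − (-2548)) = 1/2549. Expand this rational in ℤ_7: compute digits iteratively via d_i = x_i mod 7, x_{i+1} = (x_i − d_i)/7. The first 6 digits are (1, 0, 4, 6, 0, 1).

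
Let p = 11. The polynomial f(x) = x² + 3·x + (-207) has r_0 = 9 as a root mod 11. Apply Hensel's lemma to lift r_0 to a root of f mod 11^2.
r_1 = 31 (mod 121)

Hensel: r_{i+1} = r_i − f(r_i)·(f′(r_i))^{-1} mod 11^{i+2}, f′(x) = 2x + 3. Iterate:
  r_0 = 9 (mod 11)
  r_1 = 31 (mod 121)
Final: r = 31 satisfies f(r) ≡ 0 mod 11^2.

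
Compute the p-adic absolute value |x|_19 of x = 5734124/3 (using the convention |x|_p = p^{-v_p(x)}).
|5734124/3|_19 = 1/130321

Step 1 — compute v_19(x) by factoring powers of 19 out of the numerator and denominator: v_19(5734124/3) = 4. Step 2 — apply |x|_p = p^{-v_p(x)} = 19^{-4} = 1/130321.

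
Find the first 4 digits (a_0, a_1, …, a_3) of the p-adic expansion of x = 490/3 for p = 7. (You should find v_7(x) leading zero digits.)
(a_0, …, a_3) = (0, 0, 1, 5)

v_7(490/3) = 2, so a_0 = ... = a_1 = 0. Factor out: x = 7^2 · u with u = 10/3 a unit in ℤ_7. Expand u iteratively via a_{v+i} = u_i mod 7, u_{i+1} = (u_i − a_{v+i})/7:
  u_0 = 10/3;  a_2 = 1;  u_1 = (u_0 − 1)/7 = 1/3
  u_1 = 1/3;  a_3 = 5;  u_2 = (u_1 − 5)/7 = -2/3
Digits: (0, 0, 1, 5).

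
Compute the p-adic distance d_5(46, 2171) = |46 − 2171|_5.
d_5(46, 2171) = 1/125

Step 1 — x − y = 46 − 2171 = -2125. Step 2 — v_5(-2125) = 3 (factor: -2125 = −(5^3 · 17); the sign does not affect v_p). Step 3 — |x − y|_5 = 5^{-3} = 1/125.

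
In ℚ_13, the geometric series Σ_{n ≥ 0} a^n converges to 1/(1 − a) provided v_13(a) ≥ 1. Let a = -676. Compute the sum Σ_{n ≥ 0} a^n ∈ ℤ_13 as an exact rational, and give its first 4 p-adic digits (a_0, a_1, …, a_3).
Σ a^n = 1/(1 − a) = 1/677;  first 4 digits = (1, 0, 9, 12)

v_13(a) = 2 ≥ 1, so the series converges in ℤ_13 to 1/(1 − a) = 1/(1 − (-676)) = 1/677. Expand this rational in ℤ_13: compute digits iteratively via d_i = x_i mod 13, x_{i+1} = (x_i − d_i)/13. The first 4 digits are (1, 0, 9, 12).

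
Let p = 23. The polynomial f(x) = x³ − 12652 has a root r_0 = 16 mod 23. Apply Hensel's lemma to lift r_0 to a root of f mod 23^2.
r_1 = 85 (mod 529)

Hensel: r_{i+1} = r_i − f(r_i)/f′(r_i) mod 23^{i+2}, where f′(x) = 3x². Iterate:
  r_0 = 16 (mod 23)
  r_1 = 85 (mod 529)
Final: r = 85 with f(r) ≡ 0 mod 23^2.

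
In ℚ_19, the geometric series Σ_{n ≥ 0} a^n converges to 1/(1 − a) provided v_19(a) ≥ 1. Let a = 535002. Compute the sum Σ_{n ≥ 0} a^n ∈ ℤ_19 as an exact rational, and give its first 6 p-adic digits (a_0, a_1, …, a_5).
Σ a^n = 1/(1 − a) = -1/535001;  first 6 digits = (1, 0, 0, 2, 4, 0)

v_19(a) = 3 ≥ 1, so the series converges in ℤ_19 to 1/(1 − a) = 1/(1 − 535002) = -1/535001. Expand this rational in ℤ_19: compute digits iteratively via d_i = x_i mod 19, x_{i+1} = (x_i − d_i)/19. The first 6 digits are (1, 0, 0, 2, 4, 0).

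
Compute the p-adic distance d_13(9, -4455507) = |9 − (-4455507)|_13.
d_13(9, -4455507) = 1/371293

Step 1 — x − y = 9 − (-4455507) = 4455516. Step 2 — v_13(4455516) = 5 (factor: 4455516 = (13^5 · 12); the sign does not affect v_p). Step 3 — |x − y|_13 = 13^{-5} = 1/371293.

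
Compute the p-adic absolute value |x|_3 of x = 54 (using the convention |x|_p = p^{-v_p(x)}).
|54|_3 = 1/27

Step 1 — compute v_3(x) by factoring powers of 3 out of the numerator and denominator: v_3(54) = 3. Step 2 — apply |x|_p = p^{-v_p(x)} = 3^{-3} = 1/27.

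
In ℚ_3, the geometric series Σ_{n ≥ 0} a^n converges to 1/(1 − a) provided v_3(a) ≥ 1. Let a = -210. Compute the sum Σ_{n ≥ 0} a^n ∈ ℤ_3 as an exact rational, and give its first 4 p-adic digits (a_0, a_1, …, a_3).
Σ a^n = 1/(1 − a) = 1/211;  first 4 digits = (1, 2, 1, 1)

v_3(a) = 1 ≥ 1, so the series converges in ℤ_3 to 1/(1 − a) = 1/(1 − (-210)) = 1/211. Expand this rational in ℤ_3: compute digits iteratively via d_i = x_i mod 3, x_{i+1} = (x_i − d_i)/3. The first 4 digits are (1, 2, 1, 1).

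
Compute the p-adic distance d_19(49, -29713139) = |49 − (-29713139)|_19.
d_19(49, -29713139) = 1/2476099

Step 1 — x − y = 49 − (-29713139) = 29713188. Step 2 — v_19(29713188) = 5 (factor: 29713188 = (19^5 · 12); the sign does not affect v_p). Step 3 — |x − y|_19 = 19^{-5} = 1/2476099.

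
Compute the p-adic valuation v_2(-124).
v_2(-124) = 2

v_2(n) is the largest exponent k such that 2^k divides n. Factor out: -124 = -2^2 · 31. (Sign doesn't affect v_p.) So v_2(-124) = 2.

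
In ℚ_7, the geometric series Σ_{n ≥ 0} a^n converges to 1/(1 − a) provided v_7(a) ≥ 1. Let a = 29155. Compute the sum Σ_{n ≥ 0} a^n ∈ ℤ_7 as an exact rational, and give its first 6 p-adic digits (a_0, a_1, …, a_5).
Σ a^n = 1/(1 − a) = -1/29154;  first 6 digits = (1, 0, 0, 1, 5, 1)

v_7(a) = 3 ≥ 1, so the series converges in ℤ_7 to 1/(1 − a) = 1/(1 − 29155) = -1/29154. Expand this rational in ℤ_7: compute digits iteratively via d_i = x_i mod 7, x_{i+1} = (x_i − d_i)/7. The first 6 digits are (1, 0, 0, 1, 5, 1).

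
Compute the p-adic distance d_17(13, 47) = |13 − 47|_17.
d_17(13, 47) = 1/17

Step 1 — x − y = 13 − 47 = -34. Step 2 — v_17(-34) = 1 (factor: -34 = −(17^1 · 2); the sign does not affect v_p). Step 3 — |x − y|_17 = 17^{-1} = 1/17.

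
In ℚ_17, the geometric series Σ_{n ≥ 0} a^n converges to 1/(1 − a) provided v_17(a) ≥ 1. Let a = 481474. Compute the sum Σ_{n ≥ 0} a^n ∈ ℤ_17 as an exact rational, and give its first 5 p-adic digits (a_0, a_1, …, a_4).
Σ a^n = 1/(1 − a) = -1/481473;  first 5 digits = (1, 0, 0, 13, 5)

v_17(a) = 3 ≥ 1, so the series converges in ℤ_17 to 1/(1 − a) = 1/(1 − 481474) = -1/481473. Expand this rational in ℤ_17: compute digits iteratively via d_i = x_i mod 17, x_{i+1} = (x_i − d_i)/17. The first 5 digits are (1, 0, 0, 13, 5).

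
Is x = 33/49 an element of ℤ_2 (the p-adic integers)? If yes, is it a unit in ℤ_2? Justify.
x ∈ ℤ_2^× (unit); v_2(x) = 0

ℤ_2 = {x ∈ ℚ_2 : v_2(x) ≥ 0} and ℤ_2^× = {x ∈ ℤ_2 : v_2(x) = 0}. Here v_2(33/49) = v_2(num) − v_2(den) = 0; compare against these criteria.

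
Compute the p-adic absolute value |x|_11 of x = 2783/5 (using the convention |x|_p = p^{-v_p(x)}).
|2783/5|_11 = 1/121

Step 1 — compute v_11(x) by factoring powers of 11 out of the numerator and denominator: v_11(2783/5) = 2. Step 2 — apply |x|_p = p^{-v_p(x)} = 11^{-2} = 1/121.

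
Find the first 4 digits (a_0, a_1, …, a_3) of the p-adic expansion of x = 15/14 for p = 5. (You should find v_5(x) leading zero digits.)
(a_0, …, a_3) = (0, 2, 0, 1)

v_5(15/14) = 1, so a_0 = ... = a_0 = 0. Factor out: x = 5^1 · u with u = 3/14 a unit in ℤ_5. Expand u iteratively via a_{v+i} = u_i mod 5, u_{i+1} = (u_i − a_{v+i})/5:
  u_0 = 3/14;  a_1 = 2;  u_1 = (u_0 − 2)/5 = -5/14
  u_1 = -5/14;  a_2 = 0;  u_2 = (u_1 − 0)/5 = -1/14
  u_2 = -1/14;  a_3 = 1;  u_3 = (u_2 − 1)/5 = -3/14
Digits: (0, 2, 0, 1).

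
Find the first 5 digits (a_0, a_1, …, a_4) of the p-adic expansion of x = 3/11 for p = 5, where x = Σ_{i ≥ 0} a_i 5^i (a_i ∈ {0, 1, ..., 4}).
(a_0, …, a_4) = (3, 4, 0, 3, 3)

v_5(3/11) = 0 (numerator and denominator both coprime to 5), so x ∈ ℤ_5^×. Compute digits iteratively via a_i = x_i mod 5, x_{i+1} = (x_i − a_i)/5, with x_0 = x:
  x_0 = 3/11;  a_0 = 3;  x_1 = (x_0 − 3)/5 = -6/11
  x_1 = -6/11;  a_1 = 4;  x_2 = (x_1 − 4)/5 = -10/11
  x_2 = -10/11;  a_2 = 0;  x_3 = (x_2 − 0)/5 = -2/11
  x_3 = -2/11;  a_3 = 3;  x_4 = (x_3 − 3)/5 = -7/11
  x_4 = -7/11;  a_4 = 3;  x_5 = (x_4 − 3)/5 = -8/11
Digits: (3, 4, 0, 3, 3).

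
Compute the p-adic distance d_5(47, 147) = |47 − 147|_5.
d_5(47, 147) = 1/25

Step 1 — x − y = 47 − 147 = -100. Step 2 — v_5(-100) = 2 (factor: -100 = −(5^2 · 4); the sign does not affect v_p). Step 3 — |x − y|_5 = 5^{-2} = 1/25.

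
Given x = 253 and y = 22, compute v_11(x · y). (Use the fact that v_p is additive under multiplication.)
v_11(5566) = 2

v_p(x) = 1 (factor: 253 = 11^1 · 23); v_p(y) = 1 (factor: 22 = 11^1 · 2). Additivity: v_p(xy) = v_p(x) + v_p(y) = 1 + 1 = 2. (Direct check: xy = 5566 = 11^2 · (46).)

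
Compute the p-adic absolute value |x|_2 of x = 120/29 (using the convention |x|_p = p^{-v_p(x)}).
|120/29|_2 = 1/8

Step 1 — compute v_2(x) by factoring powers of 2 out of the numerator and denominator: v_2(120/29) = 3. Step 2 — apply |x|_p = p^{-v_p(x)} = 2^{-3} = 1/8.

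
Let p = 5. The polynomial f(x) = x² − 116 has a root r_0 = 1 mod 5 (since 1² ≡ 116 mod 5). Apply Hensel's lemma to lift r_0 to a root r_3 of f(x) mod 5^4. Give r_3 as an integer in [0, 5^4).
r_3 = 296 (mod 625)

Hensel's recurrence: r_{i+1} = r_i − f(r_i)·(f′(r_i))^{-1} mod 5^{i+2}, with f′(x) = 2x. Iterate:
  r_0 = 1 (mod 5)
  r_1 = 21 (mod 25)
  r_2 = 46 (mod 125)
  r_3 = 296 (mod 625)
Final: r_3 = 296, and one checks f(r_3) ≡ 0 mod 5^4.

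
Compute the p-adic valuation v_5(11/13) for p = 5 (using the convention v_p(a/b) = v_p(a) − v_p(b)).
v_5(11/13) = 0

Factor powers of 5 from the numerator and denominator of the reduced fraction: 11 = 5^0 · 11 and 13 = 5^0 · 13. Apply v_p(a/b) = v_p(a) − v_p(b): v_5(11/13) = 0 − 0 = 0.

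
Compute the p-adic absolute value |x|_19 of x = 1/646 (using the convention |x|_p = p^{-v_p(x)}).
|1/646|_19 = 19

Step 1 — compute v_19(x) by factoring powers of 19 out of the numerator and denominator: v_19(1/646) = -1. Step 2 — apply |x|_p = p^{-v_p(x)} = 19^{1} = 19.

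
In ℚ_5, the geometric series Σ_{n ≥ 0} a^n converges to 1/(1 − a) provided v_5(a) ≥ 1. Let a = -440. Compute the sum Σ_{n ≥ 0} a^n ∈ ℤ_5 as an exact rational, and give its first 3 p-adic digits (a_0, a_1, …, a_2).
Σ a^n = 1/(1 − a) = 1/441;  first 3 digits = (1, 2, 1)

v_5(a) = 1 ≥ 1, so the series converges in ℤ_5 to 1/(1 − a) = 1/(1 − (-440)) = 1/441. Expand this rational in ℤ_5: compute digits iteratively via d_i = x_i mod 5, x_{i+1} = (x_i − d_i)/5. The first 3 digits are (1, 2, 1).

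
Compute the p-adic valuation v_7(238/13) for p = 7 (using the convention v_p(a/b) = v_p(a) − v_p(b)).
v_7(238/13) = 1

Factor powers of 7 from the numerator and denominator of the reduced fraction: 238 = 7^1 · 34 and 13 = 7^0 · 13. Apply v_p(a/b) = v_p(a) − v_p(b): v_7(238/13) = 1 − 0 = 1.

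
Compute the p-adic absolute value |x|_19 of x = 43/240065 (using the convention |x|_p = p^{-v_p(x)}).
|43/240065|_19 = 6859

Step 1 — compute v_19(x) by factoring powers of 19 out of the numerator and denominator: v_19(43/240065) = -3. Step 2 — apply |x|_p = p^{-v_p(x)} = 19^{3} = 6859.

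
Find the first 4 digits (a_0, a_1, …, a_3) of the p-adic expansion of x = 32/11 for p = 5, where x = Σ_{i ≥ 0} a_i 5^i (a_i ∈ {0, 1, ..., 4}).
(a_0, …, a_3) = (2, 2, 1, 2)

v_5(32/11) = 0 (numerator and denominator both coprime to 5), so x ∈ ℤ_5^×. Compute digits iteratively via a_i = x_i mod 5, x_{i+1} = (x_i − a_i)/5, with x_0 = x:
  x_0 = 32/11;  a_0 = 2;  x_1 = (x_0 − 2)/5 = 2/11
  x_1 = 2/11;  a_1 = 2;  x_2 = (x_1 − 2)/5 = -4/11
  x_2 = -4/11;  a_2 = 1;  x_3 = (x_2 − 1)/5 = -3/11
  x_3 = -3/11;  a_3 = 2;  x_4 = (x_3 − 2)/5 = -5/11
Digits: (2, 2, 1, 2).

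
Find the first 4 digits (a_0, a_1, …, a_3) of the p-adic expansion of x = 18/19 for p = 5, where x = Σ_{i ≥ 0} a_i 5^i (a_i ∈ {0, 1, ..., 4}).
(a_0, …, a_3) = (2, 4, 1, 2)

v_5(18/19) = 0 (numerator and denominator both coprime to 5), so x ∈ ℤ_5^×. Compute digits iteratively via a_i = x_i mod 5, x_{i+1} = (x_i − a_i)/5, with x_0 = x:
  x_0 = 18/19;  a_0 = 2;  x_1 = (x_0 − 2)/5 = -4/19
  x_1 = -4/19;  a_1 = 4;  x_2 = (x_1 − 4)/5 = -16/19
  x_2 = -16/19;  a_2 = 1;  x_3 = (x_2 − 1)/5 = -7/19
  x_3 = -7/19;  a_3 = 2;  x_4 = (x_3 − 2)/5 = -9/19
Digits: (2, 4, 1, 2).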